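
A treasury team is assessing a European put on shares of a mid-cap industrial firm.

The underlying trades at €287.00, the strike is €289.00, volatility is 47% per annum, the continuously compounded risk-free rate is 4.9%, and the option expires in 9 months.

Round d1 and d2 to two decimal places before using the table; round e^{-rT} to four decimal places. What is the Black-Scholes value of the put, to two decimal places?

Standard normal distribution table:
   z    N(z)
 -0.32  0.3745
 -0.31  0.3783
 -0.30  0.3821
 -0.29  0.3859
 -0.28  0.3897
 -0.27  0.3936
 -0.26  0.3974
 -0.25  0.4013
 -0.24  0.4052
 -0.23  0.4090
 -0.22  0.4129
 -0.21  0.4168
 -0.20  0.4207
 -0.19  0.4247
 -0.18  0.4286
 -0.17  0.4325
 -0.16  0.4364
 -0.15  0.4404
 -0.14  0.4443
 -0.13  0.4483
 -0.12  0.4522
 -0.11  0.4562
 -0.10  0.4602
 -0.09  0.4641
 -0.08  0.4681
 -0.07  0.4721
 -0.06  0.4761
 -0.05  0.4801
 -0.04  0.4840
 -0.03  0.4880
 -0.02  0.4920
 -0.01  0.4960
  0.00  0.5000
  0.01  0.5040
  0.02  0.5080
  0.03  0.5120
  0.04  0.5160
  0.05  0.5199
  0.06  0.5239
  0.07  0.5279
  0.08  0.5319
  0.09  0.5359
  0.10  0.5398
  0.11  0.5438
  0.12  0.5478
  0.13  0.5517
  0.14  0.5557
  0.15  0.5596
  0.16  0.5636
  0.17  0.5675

σ√T = 0.47 × 0.8660 = 0.4070
d₁ = [ln(287/289) + (0.049 + 0.47²/2)·0.75] / 0.4070 = [-0.0069 + 0.1196] / 0.4070 = 0.2767 ⇒ 0.28
d₂ = d₁ − σ√T = 0.2767 − 0.4070 = -0.1303 ⇒ -0.13
e^(−rT) = e^(−0.049·0.75) = 0.9639
N(−d₂) = N(0.13) = 0.5517;  N(−d₁) = N(-0.28) = 0.3897
P = 289·0.9639·0.5517 − 287·0.3897 = 153.6855 − 111.8439 = 41.8416

€41.84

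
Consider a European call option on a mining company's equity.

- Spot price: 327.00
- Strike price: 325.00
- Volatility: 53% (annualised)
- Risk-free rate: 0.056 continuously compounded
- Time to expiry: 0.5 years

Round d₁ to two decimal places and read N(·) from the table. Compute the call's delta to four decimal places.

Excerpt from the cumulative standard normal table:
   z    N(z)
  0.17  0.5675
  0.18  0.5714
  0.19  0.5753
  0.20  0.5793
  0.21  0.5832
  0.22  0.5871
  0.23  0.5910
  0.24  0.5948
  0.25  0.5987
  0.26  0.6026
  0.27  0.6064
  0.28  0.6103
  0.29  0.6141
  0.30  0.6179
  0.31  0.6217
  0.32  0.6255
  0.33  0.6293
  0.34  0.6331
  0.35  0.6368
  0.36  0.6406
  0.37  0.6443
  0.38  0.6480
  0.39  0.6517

0.6103

σ√T = 0.53 × 0.7071 = 0.3748
d₁ = [ln(327/325) + (0.056 + 0.53²/2)·0.5] / 0.3748 = [0.0061 + 0.0982] / 0.3748 = 0.2785 which rounds to 0.28
N(d₁) = N(0.28) = 0.6103
Δ_call = N(d₁) = 0.6103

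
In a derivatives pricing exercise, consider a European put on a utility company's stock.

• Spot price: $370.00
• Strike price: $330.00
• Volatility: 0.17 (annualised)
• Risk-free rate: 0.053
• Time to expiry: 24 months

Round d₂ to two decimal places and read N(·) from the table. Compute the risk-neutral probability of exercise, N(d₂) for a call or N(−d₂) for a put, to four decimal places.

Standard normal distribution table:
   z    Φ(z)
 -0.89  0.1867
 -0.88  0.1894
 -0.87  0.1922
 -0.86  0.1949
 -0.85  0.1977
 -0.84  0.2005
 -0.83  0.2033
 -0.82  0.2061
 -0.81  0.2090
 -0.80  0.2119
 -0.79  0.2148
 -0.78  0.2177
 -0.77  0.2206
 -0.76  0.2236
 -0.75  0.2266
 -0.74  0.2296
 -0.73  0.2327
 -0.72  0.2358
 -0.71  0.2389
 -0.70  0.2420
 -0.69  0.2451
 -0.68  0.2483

σ√T = 0.17·√2 = 0.2404
ln(S/K) + (r + σ²/2)T = ln(370/330) + (0.053 + 0.17²/2)·2 = 0.1144 + 0.1349 = 0.2493
d₁ = 0.2493 / 0.2404 = 1.0370 → 1.04
d₂ = d₁ − σ√T = 1.0370 − 0.2404 = 0.7966 → 0.80
Risk-neutral Pr[S_T < K] = N(−d₂) = N(-0.80) = 0.2119

0.2119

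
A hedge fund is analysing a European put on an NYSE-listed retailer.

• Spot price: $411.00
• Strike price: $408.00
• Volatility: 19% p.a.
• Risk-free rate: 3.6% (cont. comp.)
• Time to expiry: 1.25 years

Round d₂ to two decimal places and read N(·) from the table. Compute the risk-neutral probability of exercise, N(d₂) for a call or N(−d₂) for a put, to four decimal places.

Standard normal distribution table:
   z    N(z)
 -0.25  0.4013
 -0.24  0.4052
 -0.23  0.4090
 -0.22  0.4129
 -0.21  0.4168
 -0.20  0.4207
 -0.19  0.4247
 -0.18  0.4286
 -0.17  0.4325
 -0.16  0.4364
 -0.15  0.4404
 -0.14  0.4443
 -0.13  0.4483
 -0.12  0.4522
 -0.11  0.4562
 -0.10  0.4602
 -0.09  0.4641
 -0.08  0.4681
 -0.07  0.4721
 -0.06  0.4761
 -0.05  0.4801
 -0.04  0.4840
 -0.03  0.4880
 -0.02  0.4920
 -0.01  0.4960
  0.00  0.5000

σ√T = 0.19 × 1.1180 = 0.2124
d₁ = [ln(411/408) + (0.036 + 0.19²/2)·1.25] / 0.2124 = [0.0073 + 0.0676] / 0.2124 = 0.3525 → 0.35
d₂ = d₁ − σ√T = 0.3525 − 0.2124 = 0.1401 → 0.14
Pr(exercise) under Q = N(−d₂) = N(-0.14) = 0.4443

0.4443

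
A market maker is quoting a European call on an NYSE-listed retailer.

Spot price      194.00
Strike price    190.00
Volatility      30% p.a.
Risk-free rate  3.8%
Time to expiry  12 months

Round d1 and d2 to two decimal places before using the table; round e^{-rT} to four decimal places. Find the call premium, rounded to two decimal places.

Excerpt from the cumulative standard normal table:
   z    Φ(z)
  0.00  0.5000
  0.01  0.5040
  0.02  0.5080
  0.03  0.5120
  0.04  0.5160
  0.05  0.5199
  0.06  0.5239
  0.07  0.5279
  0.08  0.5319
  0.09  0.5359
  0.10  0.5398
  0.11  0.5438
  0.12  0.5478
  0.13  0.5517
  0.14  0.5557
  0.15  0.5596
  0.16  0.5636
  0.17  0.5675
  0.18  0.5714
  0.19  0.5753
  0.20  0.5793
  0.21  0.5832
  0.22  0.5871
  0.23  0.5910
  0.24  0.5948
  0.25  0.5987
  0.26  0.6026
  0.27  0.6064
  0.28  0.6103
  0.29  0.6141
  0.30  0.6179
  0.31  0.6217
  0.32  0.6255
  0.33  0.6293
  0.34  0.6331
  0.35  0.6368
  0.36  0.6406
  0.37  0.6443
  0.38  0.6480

28.44

σ√T = 0.3·√1 = 0.3000
ln(S/K) + (r + σ²/2)T = ln(194/190) + (0.038 + 0.3²/2)·1 = 0.0208 + 0.0830 = 0.1038
d₁ = 0.1038 / 0.3000 = 0.3461 ≈ 0.35
d₂ = d₁ − σ√T = 0.3461 − 0.3000 = 0.0461 ≈ 0.05
e^(−rT) = e^(−0.038·1) = 0.9627
C = 194·N(0.35) − 190·0.9627·N(0.05) = 194·0.6368 − 190·0.9627·0.5199 = 123.5392 − 95.0965 = 28.4427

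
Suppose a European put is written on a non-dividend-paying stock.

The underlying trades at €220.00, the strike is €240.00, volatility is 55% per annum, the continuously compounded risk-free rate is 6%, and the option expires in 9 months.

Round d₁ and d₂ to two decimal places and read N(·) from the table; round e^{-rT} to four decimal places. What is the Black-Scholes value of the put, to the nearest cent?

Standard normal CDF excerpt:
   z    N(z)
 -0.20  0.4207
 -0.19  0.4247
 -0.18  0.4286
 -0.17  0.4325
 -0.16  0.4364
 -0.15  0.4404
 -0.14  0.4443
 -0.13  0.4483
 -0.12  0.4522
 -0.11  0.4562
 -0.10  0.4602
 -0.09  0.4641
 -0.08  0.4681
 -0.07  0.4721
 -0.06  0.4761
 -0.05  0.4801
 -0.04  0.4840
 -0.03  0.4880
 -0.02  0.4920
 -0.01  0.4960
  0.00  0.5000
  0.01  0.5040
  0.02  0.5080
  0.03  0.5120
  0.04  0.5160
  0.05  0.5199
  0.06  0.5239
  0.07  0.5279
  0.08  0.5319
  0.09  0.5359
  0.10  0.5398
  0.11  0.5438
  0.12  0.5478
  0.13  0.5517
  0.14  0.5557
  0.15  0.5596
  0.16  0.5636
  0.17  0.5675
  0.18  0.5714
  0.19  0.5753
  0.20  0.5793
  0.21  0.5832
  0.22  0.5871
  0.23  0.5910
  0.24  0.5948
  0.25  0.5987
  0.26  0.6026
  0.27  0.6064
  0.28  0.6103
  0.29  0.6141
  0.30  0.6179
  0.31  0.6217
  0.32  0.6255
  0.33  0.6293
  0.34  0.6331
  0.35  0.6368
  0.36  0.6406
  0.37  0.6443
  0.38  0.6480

T = 0.75;  σ√T = 0.4763
d₁ = [ln(220/240) + (0.06 + ½·0.55²)·0.75] / (σ√T) = (-0.0870 + 0.1584) / 0.4763 = 0.1500 ⇒ 0.15
d₂ = 0.1500 − 0.4763 = -0.3264 ⇒ -0.33
e^(−rT) = e^(−0.06·0.75) = 0.9560
N(−d₂) = N(0.33) = 0.6293;  N(−d₁) = N(-0.15) = 0.4404
P = 240·0.9560·0.6293 − 220·0.4404 = 144.3866 − 96.8880 = 47.4986

€47.50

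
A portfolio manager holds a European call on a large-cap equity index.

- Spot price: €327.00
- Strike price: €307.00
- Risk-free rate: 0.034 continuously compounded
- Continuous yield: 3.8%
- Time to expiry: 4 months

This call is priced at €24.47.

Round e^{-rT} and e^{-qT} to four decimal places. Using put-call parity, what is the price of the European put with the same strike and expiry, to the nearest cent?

exp(−qT) = exp(−0.038·0.3333) = 0.9874;  exp(−rT) = exp(−0.034·0.3333) = 0.9887
Put-call parity: C − P = S·e^(−qT) − K·e^(−rT) = 327·0.9874 − 307·0.9887 = 322.8798 − 303.5309 = 19.3489
P = C − (C − P) = 24.47 − (19.3489) = 5.1211

€5.12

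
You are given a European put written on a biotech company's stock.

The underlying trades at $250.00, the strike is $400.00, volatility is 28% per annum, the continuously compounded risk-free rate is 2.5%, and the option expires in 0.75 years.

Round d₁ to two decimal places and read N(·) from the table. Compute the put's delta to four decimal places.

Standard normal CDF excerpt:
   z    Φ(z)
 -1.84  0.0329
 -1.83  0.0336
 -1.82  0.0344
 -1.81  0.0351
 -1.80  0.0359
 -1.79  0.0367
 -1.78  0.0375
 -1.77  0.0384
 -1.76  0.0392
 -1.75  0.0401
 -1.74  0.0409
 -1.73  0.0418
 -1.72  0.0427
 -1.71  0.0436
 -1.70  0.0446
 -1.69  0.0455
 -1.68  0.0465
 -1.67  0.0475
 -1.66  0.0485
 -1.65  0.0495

σ√T = 0.28 × 0.8660 = 0.2425
d₁ = [ln(250/400) + (0.025 + 0.28²/2)·0.75] / 0.2425 = [-0.4700 + 0.0482] / 0.2425 = -1.7397 which rounds to -1.74
N(d₁) = N(-1.74) = 0.0409
Δ_put = N(d₁) − 1 = 0.0409 − 1 = -0.9591

-0.9591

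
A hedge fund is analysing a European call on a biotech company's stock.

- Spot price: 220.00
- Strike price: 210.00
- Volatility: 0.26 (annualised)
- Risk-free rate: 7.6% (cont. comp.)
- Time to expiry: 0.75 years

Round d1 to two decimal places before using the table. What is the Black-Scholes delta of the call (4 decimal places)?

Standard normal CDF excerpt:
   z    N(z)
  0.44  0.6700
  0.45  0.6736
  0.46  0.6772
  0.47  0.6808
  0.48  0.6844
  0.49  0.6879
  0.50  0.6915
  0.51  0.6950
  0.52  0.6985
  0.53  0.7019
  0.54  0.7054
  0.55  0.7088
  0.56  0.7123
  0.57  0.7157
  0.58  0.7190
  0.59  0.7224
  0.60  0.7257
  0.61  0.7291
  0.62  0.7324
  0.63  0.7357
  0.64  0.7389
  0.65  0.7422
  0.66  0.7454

T = 0.75;  σ√T = 0.2252
d₁ = [ln(220/210) + (0.076 + 0.26²/2)·0.75] / 0.2252 = [0.0465 + 0.0824] / 0.2252 = 0.5723 which rounds to 0.57
N(d₁) = N(0.57) = 0.7157
Δ_call = N(d₁) = 0.7157

0.7157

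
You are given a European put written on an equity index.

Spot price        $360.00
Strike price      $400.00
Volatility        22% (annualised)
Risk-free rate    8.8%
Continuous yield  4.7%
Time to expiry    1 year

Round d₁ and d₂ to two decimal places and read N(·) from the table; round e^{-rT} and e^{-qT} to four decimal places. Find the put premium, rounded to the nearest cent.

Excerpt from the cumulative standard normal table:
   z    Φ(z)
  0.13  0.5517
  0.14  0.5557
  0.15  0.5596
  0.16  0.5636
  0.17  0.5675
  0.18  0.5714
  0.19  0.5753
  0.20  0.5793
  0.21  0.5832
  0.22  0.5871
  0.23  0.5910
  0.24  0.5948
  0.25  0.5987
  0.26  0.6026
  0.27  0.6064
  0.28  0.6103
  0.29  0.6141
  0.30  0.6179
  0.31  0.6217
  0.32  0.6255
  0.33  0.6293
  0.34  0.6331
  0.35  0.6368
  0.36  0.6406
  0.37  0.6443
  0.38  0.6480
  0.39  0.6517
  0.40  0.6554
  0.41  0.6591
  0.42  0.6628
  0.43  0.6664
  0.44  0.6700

$43.82

σ√T = 0.22 × 1.0000 = 0.2200
d₁ = [ln(360/400) + (0.088 − 0.047 + 0.22²/2)·1] / 0.2200 = [-0.1054 + 0.0652] / 0.2200 = -0.1825 ⇒ -0.18
d₂ = d₁ − σ√T = -0.1825 − 0.2200 = -0.4025 ⇒ -0.40
exp(−qT) = exp(−0.047·1) = 0.9541;  exp(−rT) = exp(−0.088·1) = 0.9158
N(−d₂) = N(0.40) = 0.6554;  N(−d₁) = N(0.18) = 0.5714
P = 400·0.9158·0.6554 − 360·0.9541·0.5714 = 240.0861 − 196.2622 = 43.8239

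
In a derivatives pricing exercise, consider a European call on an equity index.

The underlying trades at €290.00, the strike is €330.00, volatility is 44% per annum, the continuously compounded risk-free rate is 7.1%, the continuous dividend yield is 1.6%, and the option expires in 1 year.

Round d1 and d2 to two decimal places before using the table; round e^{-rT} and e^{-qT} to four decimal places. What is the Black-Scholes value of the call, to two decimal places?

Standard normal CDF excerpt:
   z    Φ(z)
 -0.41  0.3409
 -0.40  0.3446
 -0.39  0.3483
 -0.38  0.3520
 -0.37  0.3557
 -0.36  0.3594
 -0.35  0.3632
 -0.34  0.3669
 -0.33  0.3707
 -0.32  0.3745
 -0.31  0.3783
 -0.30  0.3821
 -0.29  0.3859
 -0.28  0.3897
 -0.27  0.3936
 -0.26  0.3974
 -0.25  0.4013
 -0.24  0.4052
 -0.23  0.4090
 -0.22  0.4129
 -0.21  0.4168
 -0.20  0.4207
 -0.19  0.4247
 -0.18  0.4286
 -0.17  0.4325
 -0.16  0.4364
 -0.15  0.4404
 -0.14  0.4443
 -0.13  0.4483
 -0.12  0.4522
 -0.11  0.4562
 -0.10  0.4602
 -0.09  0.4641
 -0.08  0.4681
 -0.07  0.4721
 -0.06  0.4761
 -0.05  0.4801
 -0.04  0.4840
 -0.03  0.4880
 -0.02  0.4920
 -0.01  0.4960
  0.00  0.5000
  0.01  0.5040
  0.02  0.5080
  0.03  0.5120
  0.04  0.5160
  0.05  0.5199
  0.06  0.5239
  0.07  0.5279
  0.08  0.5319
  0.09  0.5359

€41.31

σ√T = 0.44·√1 = 0.4400
d₁ = [ln(290/330) + (0.071 − 0.016 + 0.44²/2)·1] / 0.4400 = [-0.1292 + 0.1518] / 0.4400 = 0.0513 ⇒ 0.05
d₂ = d₁ − σ√T = 0.0513 − 0.4400 = -0.3887 ⇒ -0.39
exp(−qT) = exp(−0.016·1) = 0.9841;  exp(−rT) = exp(−0.071·1) = 0.9315
C = 290·0.9841·N(0.05) − 330·0.9315·N(-0.39) = 290·0.9841·0.5199 − 330·0.9315·0.3483 = 148.3737 − 107.0657 = 41.3081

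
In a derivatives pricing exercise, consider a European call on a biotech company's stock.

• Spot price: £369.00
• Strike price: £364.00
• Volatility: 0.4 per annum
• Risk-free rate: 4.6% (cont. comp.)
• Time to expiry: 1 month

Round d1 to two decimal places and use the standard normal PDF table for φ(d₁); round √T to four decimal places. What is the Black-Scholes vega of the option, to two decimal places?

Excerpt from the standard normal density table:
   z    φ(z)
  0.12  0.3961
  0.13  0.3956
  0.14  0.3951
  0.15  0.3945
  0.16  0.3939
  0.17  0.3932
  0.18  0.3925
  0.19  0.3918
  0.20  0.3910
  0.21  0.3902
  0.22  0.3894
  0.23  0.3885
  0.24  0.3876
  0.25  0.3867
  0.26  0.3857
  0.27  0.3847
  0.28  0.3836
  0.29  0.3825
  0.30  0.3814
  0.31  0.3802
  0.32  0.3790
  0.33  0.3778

σ√T = 0.4·√0.08333 = 0.1155
ln(S/K) + (r + σ²/2)T = ln(369/364) + (0.046 + 0.4²/2)·0.08333 = 0.0136 + 0.0105 = 0.0241
d₁ = 0.0241 / 0.1155 = 0.2091 ⇒ 0.21
√T = √0.08333 = 0.2887
φ(d₁) = φ(0.21) = 0.3902
vega = S·φ(d₁)·√T = 369·0.3902·0.2887 = 41.5681
(Vega is the same for a European call and put with the same parameters.)

41.57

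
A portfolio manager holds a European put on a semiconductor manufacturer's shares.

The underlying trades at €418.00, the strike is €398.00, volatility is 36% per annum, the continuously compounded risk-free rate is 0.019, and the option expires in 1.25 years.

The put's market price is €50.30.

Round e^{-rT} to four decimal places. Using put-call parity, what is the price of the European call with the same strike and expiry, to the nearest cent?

€79.65

exp(−rT) = exp(−0.019·1.25) = 0.9765
Put-call parity: C − P = S − K·e^(−rT) = 418 − 398·0.9765 = 418 − 388.6470 = 29.3530
C = P + (C − P) = 50.30 + (29.3530) = 79.6530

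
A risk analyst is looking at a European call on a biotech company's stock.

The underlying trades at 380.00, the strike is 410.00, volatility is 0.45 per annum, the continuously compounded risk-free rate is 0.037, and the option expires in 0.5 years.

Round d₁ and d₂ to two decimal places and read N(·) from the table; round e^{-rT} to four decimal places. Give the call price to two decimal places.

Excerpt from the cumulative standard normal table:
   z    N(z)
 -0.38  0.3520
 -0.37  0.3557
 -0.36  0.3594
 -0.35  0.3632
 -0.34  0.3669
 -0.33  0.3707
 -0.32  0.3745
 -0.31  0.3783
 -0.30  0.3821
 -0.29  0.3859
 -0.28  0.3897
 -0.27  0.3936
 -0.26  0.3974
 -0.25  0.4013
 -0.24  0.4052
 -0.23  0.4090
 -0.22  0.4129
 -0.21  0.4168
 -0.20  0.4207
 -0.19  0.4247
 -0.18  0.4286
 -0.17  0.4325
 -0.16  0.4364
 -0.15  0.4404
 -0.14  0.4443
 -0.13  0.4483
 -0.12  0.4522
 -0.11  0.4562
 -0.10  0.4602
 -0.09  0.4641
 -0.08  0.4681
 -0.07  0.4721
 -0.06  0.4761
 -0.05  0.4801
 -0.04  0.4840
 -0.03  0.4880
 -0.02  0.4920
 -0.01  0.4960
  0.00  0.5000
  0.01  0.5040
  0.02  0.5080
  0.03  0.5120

T = 0.5;  σ√T = 0.3182
ln(S/K) + (r + σ²/2)T = ln(380/410) + (0.037 + 0.45²/2)·0.5 = -0.0760 + 0.0691 = -0.0069
d₁ = -0.0069 / 0.3182 = -0.0216 → -0.02
d₂ = d₁ − σ√T = -0.0216 − 0.3182 = -0.3398 → -0.34
exp(−rT) = exp(−0.037·0.5) = 0.9817
N(d₁) = N(-0.02) = 0.4920;  N(d₂) = N(-0.34) = 0.3669
C = 380·0.4920 − 410·0.9817·0.3669 = 186.9600 − 147.6761 = 39.2839

39.28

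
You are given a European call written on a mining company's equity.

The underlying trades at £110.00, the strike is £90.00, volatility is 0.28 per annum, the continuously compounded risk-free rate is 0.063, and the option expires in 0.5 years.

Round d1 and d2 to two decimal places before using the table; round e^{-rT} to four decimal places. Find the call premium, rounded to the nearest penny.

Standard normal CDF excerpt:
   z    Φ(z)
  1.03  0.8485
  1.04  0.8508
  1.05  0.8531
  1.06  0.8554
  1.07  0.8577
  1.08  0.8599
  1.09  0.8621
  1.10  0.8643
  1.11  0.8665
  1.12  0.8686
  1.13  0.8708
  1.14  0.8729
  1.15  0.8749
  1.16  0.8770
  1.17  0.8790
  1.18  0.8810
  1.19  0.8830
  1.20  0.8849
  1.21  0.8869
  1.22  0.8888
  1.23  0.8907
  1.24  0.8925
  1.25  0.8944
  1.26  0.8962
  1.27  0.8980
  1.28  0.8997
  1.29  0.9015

£23.98

σ√T = 0.28 × 0.7071 = 0.1980
d₁ = [ln(110/90) + (0.063 + ½·0.28²)·0.5] / (σ√T) = (0.2007 + 0.0511) / 0.1980 = 1.2716 ≈ 1.27
d₂ = 1.2716 − 0.1980 = 1.0736 ≈ 1.07
exp(−rT) = exp(−0.063·0.5) = 0.9690
N(d₁) = N(1.27) = 0.8980;  N(d₂) = N(1.07) = 0.8577
C = 110·0.8980 − 90·0.9690·0.8577 = 98.7800 − 74.8000 = 23.9800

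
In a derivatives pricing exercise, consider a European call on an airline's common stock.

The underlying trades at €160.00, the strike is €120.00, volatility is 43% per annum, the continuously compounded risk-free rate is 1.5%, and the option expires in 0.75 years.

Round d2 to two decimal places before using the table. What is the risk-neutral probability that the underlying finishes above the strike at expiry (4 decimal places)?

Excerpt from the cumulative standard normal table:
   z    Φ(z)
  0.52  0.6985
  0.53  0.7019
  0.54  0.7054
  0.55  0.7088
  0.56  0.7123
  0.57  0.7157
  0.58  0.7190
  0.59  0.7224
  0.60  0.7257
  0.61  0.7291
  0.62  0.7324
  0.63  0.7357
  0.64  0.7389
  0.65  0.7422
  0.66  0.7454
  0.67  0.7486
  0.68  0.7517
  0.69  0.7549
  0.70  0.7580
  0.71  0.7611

0.7324

T = 0.75;  σ√T = 0.3724
d₁ = [ln(160/120) + (0.015 + 0.43²/2)·0.75] / 0.3724 = [0.2877 + 0.0806] / 0.3724 = 0.9889 which rounds to 0.99
d₂ = d₁ − σ√T = 0.9889 − 0.3724 = 0.6165 which rounds to 0.62
Risk-neutral Pr[S_T > K] = N(d₂) = N(0.62) = 0.7324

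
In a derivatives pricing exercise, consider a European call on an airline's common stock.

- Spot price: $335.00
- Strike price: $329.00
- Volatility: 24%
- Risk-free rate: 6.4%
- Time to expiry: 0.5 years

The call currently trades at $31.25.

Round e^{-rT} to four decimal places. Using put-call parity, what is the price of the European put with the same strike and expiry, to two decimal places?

exp(−rT) = exp(−0.064·0.5) = 0.9685
Put-call parity: C − P = S − K·e^(−rT) = 335 − 329·0.9685 = 335 − 318.6365 = 16.3635
P = C − (C − P) = 31.25 − (16.3635) = 14.8865

$14.89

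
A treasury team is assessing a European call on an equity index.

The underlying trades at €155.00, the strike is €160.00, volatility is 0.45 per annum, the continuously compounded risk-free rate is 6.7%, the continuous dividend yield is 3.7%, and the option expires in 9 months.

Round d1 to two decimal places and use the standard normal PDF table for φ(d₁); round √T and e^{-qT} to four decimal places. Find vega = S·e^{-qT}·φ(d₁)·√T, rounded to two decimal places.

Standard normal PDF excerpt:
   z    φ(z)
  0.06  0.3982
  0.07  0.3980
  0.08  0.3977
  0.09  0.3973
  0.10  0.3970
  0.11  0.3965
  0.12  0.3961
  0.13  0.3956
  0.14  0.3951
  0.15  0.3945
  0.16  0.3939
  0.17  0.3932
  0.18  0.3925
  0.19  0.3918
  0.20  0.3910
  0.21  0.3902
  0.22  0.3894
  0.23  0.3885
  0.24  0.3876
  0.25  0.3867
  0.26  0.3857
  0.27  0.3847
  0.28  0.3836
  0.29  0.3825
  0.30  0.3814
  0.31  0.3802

T = 0.75;  σ√T = 0.3897
d₁ = [ln(155/160) + (0.067 − 0.037 + 0.45²/2)·0.75] / 0.3897 = [-0.0317 + 0.0984] / 0.3897 = 0.1711 ⇒ 0.17
√T = √0.75 = 0.8660
φ(d₁) = φ(0.17) = 0.3932
exp(−qT) = exp(−0.037·0.75) = 0.9726
vega = S·exp(−qT)·φ(d₁)·√T = 155·0.9726·0.3932·0.8660 = 51.3331

51.33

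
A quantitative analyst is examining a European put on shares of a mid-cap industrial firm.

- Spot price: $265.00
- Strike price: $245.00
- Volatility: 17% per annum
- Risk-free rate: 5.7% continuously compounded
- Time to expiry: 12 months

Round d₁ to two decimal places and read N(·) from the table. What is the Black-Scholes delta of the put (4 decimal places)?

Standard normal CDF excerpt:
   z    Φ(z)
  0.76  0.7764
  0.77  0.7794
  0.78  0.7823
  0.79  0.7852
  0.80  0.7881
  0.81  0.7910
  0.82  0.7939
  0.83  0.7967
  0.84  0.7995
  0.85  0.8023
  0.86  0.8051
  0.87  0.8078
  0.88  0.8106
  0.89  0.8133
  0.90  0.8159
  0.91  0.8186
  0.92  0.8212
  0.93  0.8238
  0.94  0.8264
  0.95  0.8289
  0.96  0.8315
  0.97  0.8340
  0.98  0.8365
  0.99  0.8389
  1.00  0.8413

-0.1894

σ√T = 0.17·√1 = 0.1700
ln(S/K) + (r + σ²/2)T = ln(265/245) + (0.057 + 0.17²/2)·1 = 0.0785 + 0.0714 = 0.1499
d₁ = 0.1499 / 0.1700 = 0.8819 ⇒ 0.88
N(d₁) = N(0.88) = 0.8106
Δ_put = N(d₁) − 1 = 0.8106 − 1 = -0.1894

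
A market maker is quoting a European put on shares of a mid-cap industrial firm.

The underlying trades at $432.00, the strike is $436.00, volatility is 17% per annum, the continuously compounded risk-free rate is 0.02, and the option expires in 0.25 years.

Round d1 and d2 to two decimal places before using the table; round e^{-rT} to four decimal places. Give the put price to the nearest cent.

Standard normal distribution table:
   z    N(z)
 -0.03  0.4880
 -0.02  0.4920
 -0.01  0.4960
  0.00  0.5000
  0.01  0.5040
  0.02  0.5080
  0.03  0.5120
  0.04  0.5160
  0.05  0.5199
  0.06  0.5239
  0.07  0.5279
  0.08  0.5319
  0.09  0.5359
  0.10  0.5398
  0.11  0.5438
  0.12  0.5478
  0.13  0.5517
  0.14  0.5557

T = 0.25;  σ√T = 0.0850
d₁ = [ln(432/436) + (0.02 + 0.17²/2)·0.25] / 0.0850 = [-0.0092 + 0.0086] / 0.0850 = -0.0071 → -0.01
d₂ = d₁ − σ√T = -0.0071 − 0.0850 = -0.0921 → -0.09
e^(−rT) = e^(−0.02·0.25) = 0.9950
P = 436·0.9950·N(0.09) − 432·N(0.01) = 436·0.9950·0.5359 − 432·0.5040 = 232.4841 − 217.7280 = 14.7561

$14.76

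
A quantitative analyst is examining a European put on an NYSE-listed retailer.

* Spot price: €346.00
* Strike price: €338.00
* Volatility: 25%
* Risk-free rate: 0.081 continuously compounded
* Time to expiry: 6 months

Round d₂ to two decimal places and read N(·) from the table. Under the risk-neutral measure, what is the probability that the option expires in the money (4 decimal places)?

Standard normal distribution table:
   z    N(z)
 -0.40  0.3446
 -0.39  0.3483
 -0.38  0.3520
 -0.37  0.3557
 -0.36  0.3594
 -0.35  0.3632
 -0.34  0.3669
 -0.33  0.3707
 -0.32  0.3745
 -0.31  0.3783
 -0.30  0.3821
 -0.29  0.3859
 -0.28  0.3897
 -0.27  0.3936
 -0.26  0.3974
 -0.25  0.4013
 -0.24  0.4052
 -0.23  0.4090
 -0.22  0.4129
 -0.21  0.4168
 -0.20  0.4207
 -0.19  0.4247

σ√T = 0.25 × 0.7071 = 0.1768
d₁ = [ln(346/338) + (0.081 + 0.25²/2)·0.5] / 0.1768 = [0.0234 + 0.0561] / 0.1768 = 0.4498 ≈ 0.45
d₂ = d₁ − σ√T = 0.4498 − 0.1768 = 0.2730 ≈ 0.27
Pr(exercise) under Q = N(−d₂) = N(-0.27) = 0.3936

0.3936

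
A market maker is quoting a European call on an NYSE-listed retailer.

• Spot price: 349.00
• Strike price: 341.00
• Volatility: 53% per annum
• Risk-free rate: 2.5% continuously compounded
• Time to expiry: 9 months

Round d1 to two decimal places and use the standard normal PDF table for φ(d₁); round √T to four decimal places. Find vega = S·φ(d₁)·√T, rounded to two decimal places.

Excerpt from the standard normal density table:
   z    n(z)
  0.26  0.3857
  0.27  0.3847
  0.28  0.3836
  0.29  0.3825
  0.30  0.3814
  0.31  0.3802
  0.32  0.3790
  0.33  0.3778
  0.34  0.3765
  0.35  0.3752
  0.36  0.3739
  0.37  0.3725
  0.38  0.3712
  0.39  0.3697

114.55

T = 0.75;  σ√T = 0.4590
ln(S/K) + (r + σ²/2)T = ln(349/341) + (0.025 + 0.53²/2)·0.75 = 0.0232 + 0.1241 = 0.1473
d₁ = 0.1473 / 0.4590 = 0.3209 which rounds to 0.32
√T = √0.75 = 0.8660
φ(d₁) = φ(0.32) = 0.3790
vega = S·φ(d₁)·√T = 349·0.3790·0.8660 = 114.5467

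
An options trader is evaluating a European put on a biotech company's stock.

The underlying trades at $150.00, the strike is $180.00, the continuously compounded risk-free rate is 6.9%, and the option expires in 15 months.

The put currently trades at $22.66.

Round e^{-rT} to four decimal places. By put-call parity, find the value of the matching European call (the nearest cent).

exp(−rT) = exp(−0.069·1.25) = 0.9174
Put-call parity: C − P = S − K·e^(−rT) = 150 − 180·0.9174 = 150 − 165.1320 = -15.1320
C = P + (C − P) = 22.66 + (-15.1320) = 7.5280

$7.53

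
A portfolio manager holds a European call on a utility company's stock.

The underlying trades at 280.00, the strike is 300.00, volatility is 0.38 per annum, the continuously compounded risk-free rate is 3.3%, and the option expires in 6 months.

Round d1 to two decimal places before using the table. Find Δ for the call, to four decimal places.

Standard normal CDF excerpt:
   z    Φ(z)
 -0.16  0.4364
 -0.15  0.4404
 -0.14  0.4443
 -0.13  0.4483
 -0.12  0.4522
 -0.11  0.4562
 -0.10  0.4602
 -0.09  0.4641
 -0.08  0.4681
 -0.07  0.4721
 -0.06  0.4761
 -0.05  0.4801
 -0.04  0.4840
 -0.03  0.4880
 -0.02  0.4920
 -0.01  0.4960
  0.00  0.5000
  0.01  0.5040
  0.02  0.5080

T = 0.5;  σ√T = 0.2687
d₁ = [ln(280/300) + (0.033 + 0.38²/2)·0.5] / 0.2687 = [-0.0690 + 0.0526] / 0.2687 = -0.0610 ≈ -0.06
N(d₁) = N(-0.06) = 0.4761
Δ_call = N(d₁) = 0.4761

0.4761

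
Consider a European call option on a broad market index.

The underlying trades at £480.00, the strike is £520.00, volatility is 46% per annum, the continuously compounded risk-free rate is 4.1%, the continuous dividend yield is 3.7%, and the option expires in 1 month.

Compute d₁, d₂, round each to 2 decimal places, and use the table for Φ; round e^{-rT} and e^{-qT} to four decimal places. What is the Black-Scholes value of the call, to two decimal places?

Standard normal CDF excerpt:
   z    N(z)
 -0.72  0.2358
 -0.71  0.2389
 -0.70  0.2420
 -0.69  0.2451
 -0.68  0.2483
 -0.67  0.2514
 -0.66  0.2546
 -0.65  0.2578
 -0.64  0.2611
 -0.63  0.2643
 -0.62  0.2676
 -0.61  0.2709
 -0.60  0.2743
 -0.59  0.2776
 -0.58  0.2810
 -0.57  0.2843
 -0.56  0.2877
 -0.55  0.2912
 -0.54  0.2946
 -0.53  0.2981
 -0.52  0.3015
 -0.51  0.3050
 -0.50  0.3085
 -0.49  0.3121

σ√T = 0.46 × 0.2887 = 0.1328
ln(S/K) + (r − q + σ²/2)T = ln(480/520) + (0.041 − 0.037 + 0.46²/2)·0.08333 = -0.0800 + 0.0092 = -0.0709
d₁ = -0.0709 / 0.1328 = -0.5339 → -0.53
d₂ = d₁ − σ√T = -0.5339 − 0.1328 = -0.6667 → -0.67
exp(−qT) = exp(−0.037·0.08333) = 0.9969;  exp(−rT) = exp(−0.041·0.08333) = 0.9966
N(d₁) = N(-0.53) = 0.2981;  N(d₂) = N(-0.67) = 0.2514
C = 480·0.9969·0.2981 − 520·0.9966·0.2514 = 142.6444 − 130.2835 = 12.3609

£12.36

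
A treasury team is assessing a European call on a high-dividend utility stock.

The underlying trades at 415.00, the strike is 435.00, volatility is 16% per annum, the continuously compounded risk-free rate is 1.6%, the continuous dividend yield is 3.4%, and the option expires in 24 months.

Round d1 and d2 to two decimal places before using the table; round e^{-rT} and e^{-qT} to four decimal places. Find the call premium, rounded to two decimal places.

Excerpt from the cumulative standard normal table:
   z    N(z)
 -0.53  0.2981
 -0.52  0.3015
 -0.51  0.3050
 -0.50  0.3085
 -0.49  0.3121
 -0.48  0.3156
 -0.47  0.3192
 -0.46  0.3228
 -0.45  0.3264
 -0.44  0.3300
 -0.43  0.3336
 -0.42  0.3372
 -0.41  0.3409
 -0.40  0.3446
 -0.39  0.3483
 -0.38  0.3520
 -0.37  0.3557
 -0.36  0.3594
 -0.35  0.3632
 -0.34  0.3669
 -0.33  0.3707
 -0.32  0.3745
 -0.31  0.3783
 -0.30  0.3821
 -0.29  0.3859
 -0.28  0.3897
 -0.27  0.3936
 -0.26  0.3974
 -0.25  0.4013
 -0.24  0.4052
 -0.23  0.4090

22.64

σ√T = 0.16 × 1.4142 = 0.2263
d₁ = [ln(415/435) + (0.016 − 0.034 + 0.16²/2)·2] / 0.2263 = [-0.0471 − 0.0104] / 0.2263 = -0.2540 → -0.25
d₂ = d₁ − σ√T = -0.2540 − 0.2263 = -0.4802 → -0.48
e^(−qT) = e^(−0.034·2) = 0.9343;  e^(−rT) = e^(−0.016·2) = 0.9685
N(d₁) = N(-0.25) = 0.4013;  N(d₂) = N(-0.48) = 0.3156
C = 415·0.9343·0.4013 − 435·0.9685·0.3156 = 155.5979 − 132.9615 = 22.6364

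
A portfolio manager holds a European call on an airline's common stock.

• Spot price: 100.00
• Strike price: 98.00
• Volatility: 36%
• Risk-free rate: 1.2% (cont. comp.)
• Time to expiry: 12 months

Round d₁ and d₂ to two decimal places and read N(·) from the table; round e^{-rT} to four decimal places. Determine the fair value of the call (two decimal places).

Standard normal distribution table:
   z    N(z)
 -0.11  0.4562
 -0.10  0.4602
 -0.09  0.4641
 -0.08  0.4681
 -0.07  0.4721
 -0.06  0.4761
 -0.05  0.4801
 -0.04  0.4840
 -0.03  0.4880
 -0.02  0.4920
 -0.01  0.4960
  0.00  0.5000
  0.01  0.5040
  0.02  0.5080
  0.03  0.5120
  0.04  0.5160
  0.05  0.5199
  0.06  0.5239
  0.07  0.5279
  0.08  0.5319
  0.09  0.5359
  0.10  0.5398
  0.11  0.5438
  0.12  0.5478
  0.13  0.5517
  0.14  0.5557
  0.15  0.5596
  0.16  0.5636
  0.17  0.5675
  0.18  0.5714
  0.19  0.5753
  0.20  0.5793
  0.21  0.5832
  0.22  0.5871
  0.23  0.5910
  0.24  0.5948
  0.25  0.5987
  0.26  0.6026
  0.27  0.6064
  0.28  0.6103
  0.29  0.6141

15.70

σ√T = 0.36 × 1.0000 = 0.3600
d₁ = [ln(100/98) + (0.012 + 0.36²/2)·1] / 0.3600 = [0.0202 + 0.0768] / 0.3600 = 0.2695 → 0.27
d₂ = d₁ − σ√T = 0.2695 − 0.3600 = -0.0905 → -0.09
e^(−rT) = e^(−0.012·1) = 0.9881
C = 100·N(0.27) − 98·0.9881·N(-0.09) = 100·0.6064 − 98·0.9881·0.4641 = 60.6400 − 44.9406 = 15.6994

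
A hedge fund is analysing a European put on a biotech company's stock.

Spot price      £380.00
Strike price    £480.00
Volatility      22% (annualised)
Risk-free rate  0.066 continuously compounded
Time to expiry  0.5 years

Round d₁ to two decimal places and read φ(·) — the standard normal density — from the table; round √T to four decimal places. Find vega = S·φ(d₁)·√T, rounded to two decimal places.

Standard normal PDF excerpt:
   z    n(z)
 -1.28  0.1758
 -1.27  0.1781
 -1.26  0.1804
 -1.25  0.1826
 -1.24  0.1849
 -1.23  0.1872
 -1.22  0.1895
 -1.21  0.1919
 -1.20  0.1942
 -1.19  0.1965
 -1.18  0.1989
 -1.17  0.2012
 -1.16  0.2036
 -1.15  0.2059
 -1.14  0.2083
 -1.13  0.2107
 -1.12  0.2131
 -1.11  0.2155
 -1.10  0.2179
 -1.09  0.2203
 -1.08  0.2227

σ√T = 0.22 × 0.7071 = 0.1556
d₁ = [ln(380/480) + (0.066 + 0.22²/2)·0.5] / 0.1556 = [-0.2336 + 0.0451] / 0.1556 = -1.2118 → -1.21
√T = √0.5 = 0.7071
φ(d₁) = φ(-1.21) = 0.1919
vega = S·φ(d₁)·√T = 380·0.1919·0.7071 = 51.5631

51.56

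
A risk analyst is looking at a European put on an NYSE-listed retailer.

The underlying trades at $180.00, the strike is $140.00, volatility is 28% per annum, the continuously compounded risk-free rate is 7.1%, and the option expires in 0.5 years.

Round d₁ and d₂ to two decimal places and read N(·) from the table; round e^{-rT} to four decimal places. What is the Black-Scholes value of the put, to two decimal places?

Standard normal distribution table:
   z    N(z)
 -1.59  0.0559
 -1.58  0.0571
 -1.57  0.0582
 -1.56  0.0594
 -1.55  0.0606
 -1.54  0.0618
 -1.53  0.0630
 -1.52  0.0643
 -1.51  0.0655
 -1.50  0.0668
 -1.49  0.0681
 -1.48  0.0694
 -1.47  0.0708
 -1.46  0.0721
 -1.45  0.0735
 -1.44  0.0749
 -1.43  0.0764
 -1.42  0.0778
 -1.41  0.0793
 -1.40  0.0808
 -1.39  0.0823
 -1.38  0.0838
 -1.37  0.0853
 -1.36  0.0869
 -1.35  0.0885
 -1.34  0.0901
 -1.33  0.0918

σ√T = 0.28 × 0.7071 = 0.1980
d₁ = [ln(180/140) + (0.071 + 0.28²/2)·0.5] / 0.1980 = [0.2513 + 0.0551] / 0.1980 = 1.5476 ≈ 1.55
d₂ = d₁ − σ√T = 1.5476 − 0.1980 = 1.3496 ≈ 1.35
exp(−rT) = exp(−0.071·0.5) = 0.9651
P = 140·0.9651·N(-1.35) − 180·N(-1.55) = 140·0.9651·0.0885 − 180·0.0606 = 11.9576 − 10.9080 = 1.0496

$1.05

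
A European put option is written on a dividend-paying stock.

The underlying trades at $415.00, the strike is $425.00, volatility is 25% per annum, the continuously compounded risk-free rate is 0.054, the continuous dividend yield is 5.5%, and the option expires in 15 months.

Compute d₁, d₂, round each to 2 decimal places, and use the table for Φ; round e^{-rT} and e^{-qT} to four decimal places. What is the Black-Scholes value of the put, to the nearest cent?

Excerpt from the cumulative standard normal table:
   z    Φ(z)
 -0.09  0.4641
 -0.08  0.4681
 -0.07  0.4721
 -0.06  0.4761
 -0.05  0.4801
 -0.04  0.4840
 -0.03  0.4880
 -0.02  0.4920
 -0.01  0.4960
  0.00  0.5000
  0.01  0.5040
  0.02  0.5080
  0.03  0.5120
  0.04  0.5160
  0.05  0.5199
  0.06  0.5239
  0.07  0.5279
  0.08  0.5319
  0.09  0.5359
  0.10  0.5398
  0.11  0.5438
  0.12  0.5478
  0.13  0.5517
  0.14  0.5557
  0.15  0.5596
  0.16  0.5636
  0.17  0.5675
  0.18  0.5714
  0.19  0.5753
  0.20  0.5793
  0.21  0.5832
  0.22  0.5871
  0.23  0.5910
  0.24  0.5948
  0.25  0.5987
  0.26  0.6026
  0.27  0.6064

T = 1.25;  σ√T = 0.2795
ln(S/K) + (r − q + σ²/2)T = ln(415/425) + (0.054 − 0.055 + 0.25²/2)·1.25 = -0.0238 + 0.0378 = 0.0140
d₁ = 0.0140 / 0.2795 = 0.0501 ⇒ 0.05
d₂ = d₁ − σ√T = 0.0501 − 0.2795 = -0.2294 ⇒ -0.23
exp(−qT) = exp(−0.055·1.25) = 0.9336;  exp(−rT) = exp(−0.054·1.25) = 0.9347
P = 425·0.9347·N(0.23) − 415·0.9336·N(-0.05) = 425·0.9347·0.5910 − 415·0.9336·0.4801 = 234.7733 − 186.0119 = 48.7614

$48.76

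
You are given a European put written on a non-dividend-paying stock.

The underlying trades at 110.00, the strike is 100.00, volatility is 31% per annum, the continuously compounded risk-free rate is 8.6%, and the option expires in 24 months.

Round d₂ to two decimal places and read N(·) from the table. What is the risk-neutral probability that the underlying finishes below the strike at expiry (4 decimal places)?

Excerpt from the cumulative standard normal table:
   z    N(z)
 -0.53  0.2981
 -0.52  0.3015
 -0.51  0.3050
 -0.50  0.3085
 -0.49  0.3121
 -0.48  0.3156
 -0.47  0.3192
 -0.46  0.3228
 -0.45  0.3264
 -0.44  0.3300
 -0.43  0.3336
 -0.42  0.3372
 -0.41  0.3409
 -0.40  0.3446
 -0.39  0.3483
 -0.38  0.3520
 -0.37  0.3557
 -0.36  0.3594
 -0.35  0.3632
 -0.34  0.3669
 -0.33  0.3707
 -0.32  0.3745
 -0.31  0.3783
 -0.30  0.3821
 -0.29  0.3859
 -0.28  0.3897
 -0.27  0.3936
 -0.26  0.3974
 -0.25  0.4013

0.3483

σ√T = 0.31·√2 = 0.4384
ln(S/K) + (r + σ²/2)T = ln(110/100) + (0.086 + 0.31²/2)·2 = 0.0953 + 0.2681 = 0.3634
d₁ = 0.3634 / 0.4384 = 0.8289 which rounds to 0.83
d₂ = d₁ − σ√T = 0.8289 − 0.4384 = 0.3905 which rounds to 0.39
Pr(exercise) under Q = N(−d₂) = N(-0.39) = 0.3483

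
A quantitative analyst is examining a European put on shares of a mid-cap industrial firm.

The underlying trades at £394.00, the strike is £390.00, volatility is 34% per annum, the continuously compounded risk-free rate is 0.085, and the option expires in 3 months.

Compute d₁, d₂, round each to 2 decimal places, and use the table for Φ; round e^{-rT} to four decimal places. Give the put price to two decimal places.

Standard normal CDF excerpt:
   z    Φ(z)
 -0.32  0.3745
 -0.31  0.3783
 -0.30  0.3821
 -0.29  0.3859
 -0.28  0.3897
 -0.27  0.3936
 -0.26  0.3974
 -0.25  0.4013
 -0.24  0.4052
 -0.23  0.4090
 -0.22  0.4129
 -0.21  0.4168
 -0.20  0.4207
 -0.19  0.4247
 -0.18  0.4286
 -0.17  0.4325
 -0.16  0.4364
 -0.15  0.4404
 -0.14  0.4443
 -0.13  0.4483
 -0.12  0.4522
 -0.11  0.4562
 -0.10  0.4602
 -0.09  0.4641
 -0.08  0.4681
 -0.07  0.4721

σ√T = 0.34 × 0.5000 = 0.1700
d₁ = [ln(394/390) + (0.085 + ½·0.34²)·0.25] / (σ√T) = (0.0102 + 0.0357) / 0.1700 = 0.2700 ⇒ 0.27
d₂ = 0.2700 − 0.1700 = 0.1000 ⇒ 0.10
exp(−rT) = exp(−0.085·0.25) = 0.9790
N(−d₂) = N(-0.10) = 0.4602;  N(−d₁) = N(-0.27) = 0.3936
P = 390·0.9790·0.4602 − 394·0.3936 = 175.7090 − 155.0784 = 20.6306

£20.63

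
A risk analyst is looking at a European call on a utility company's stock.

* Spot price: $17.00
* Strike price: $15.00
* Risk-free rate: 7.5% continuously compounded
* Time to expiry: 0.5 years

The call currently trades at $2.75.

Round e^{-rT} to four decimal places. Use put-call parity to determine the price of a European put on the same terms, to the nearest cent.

$0.20

e^(−rT) = e^(−0.075·0.5) = 0.9632
Put-call parity: C − P = S − K·e^(−rT) = 17 − 15·0.9632 = 17 − 14.4480 = 2.5520
P = C − (C − P) = 2.75 − (2.5520) = 0.1980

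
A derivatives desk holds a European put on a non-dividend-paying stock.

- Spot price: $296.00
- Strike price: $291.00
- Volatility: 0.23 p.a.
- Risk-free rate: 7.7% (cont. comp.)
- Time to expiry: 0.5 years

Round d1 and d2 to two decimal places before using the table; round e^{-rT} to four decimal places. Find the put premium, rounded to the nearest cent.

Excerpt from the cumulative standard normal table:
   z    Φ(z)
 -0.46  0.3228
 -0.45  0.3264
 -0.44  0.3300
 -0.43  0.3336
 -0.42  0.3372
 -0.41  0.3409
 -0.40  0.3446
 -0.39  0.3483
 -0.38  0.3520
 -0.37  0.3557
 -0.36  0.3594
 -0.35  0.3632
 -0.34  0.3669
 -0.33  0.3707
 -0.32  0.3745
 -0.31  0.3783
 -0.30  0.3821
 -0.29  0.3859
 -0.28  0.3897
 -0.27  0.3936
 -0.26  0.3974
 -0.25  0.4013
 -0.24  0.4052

T = 0.5;  σ√T = 0.1626
d₁ = [ln(296/291) + (0.077 + ½·0.23²)·0.5] / (σ√T) = (0.0170 + 0.0517) / 0.1626 = 0.4228 which rounds to 0.42
d₂ = 0.4228 − 0.1626 = 0.2602 which rounds to 0.26
e^(−rT) = e^(−0.077·0.5) = 0.9622
N(−d₂) = N(-0.26) = 0.3974;  N(−d₁) = N(-0.42) = 0.3372
P = 291·0.9622·0.3974 − 296·0.3372 = 111.2721 − 99.8112 = 11.4609

$11.46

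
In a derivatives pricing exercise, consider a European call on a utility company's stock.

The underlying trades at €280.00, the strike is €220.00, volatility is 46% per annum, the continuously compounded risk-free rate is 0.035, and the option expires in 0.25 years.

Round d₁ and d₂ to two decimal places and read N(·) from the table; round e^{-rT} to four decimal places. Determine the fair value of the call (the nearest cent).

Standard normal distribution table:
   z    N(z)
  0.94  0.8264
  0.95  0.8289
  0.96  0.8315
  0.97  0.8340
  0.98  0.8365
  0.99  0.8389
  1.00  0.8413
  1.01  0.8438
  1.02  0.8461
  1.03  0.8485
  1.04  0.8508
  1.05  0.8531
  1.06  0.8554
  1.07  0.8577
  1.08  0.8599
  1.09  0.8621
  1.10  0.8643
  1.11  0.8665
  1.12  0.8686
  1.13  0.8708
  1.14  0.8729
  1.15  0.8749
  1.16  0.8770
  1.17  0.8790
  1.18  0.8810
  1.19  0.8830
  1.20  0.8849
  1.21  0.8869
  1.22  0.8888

€65.89

T = 0.25;  σ√T = 0.2300
d₁ = [ln(280/220) + (0.035 + 0.46²/2)·0.25] / 0.2300 = [0.2412 + 0.0352] / 0.2300 = 1.2016 which rounds to 1.20
d₂ = d₁ − σ√T = 1.2016 − 0.2300 = 0.9716 which rounds to 0.97
e^(−rT) = e^(−0.035·0.25) = 0.9913
N(d₁) = N(1.20) = 0.8849;  N(d₂) = N(0.97) = 0.8340
C = 280·0.8849 − 220·0.9913·0.8340 = 247.7720 − 181.8837 = 65.8883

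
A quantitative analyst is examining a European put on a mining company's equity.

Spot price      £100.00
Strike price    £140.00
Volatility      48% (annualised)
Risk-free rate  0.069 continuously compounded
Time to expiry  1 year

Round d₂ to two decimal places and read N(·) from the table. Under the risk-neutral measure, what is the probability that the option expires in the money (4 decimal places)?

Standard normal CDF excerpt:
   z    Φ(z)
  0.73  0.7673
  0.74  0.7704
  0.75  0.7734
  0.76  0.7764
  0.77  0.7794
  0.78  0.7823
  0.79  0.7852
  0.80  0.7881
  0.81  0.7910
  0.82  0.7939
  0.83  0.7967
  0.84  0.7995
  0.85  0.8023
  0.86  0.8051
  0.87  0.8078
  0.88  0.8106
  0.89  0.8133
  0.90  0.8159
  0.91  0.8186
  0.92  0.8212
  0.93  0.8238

T = 1;  σ√T = 0.4800
ln(S/K) + (r + σ²/2)T = ln(100/140) + (0.069 + 0.48²/2)·1 = -0.3365 + 0.1842 = -0.1523
d₁ = -0.1523 / 0.4800 = -0.3172 → -0.32
d₂ = d₁ − σ√T = -0.3172 − 0.4800 = -0.7972 → -0.80
Pr(exercise) under Q = N(−d₂) = N(0.80) = 0.7881

0.7881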